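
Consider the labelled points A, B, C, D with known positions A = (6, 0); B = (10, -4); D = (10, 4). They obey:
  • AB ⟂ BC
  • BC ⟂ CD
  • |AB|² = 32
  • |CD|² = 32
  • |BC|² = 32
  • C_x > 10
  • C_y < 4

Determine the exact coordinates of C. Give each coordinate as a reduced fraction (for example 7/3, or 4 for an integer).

1. C_x = 14  [[AB ⟂ BC ⇒ 4x-4y-56=0] ∩ [|C−(10, 4)|²=32]]
2. C_y = 0  [[AB ⟂ BC ⇒ 4x-4y-56=0] ∩ [|C−(10, 4)|²=32]]
   so C = (14, 0)

C = (14, 0)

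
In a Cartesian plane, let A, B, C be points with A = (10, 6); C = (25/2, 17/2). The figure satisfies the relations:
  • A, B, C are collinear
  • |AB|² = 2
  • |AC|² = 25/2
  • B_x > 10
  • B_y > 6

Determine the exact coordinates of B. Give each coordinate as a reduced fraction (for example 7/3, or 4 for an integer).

B = (11, 7)

1. B_x = 11  [[A, B, C are collinear ⇒ 5/2x-5/2y-10=0] ∩ [|B−(10, 6)|²=2]]
2. B_y = 7  [[A, B, C are collinear ⇒ 5/2x-5/2y-10=0] ∩ [|B−(10, 6)|²=2]]
   so B = (11, 7)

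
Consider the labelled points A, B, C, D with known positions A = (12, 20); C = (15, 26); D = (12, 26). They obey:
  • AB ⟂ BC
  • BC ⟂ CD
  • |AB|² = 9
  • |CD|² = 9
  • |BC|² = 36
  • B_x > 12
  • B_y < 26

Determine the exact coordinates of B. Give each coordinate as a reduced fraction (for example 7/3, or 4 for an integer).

1. B_x = 15  [[BC ⟂ CD ⇒ 3x-45=0] ∩ [|B−(12, 20)|²=9]]
2. B_y = 20  [[BC ⟂ CD ⇒ 3x-45=0] ∩ [|B−(12, 20)|²=9]]
   so B = (15, 20)

B = (15, 20)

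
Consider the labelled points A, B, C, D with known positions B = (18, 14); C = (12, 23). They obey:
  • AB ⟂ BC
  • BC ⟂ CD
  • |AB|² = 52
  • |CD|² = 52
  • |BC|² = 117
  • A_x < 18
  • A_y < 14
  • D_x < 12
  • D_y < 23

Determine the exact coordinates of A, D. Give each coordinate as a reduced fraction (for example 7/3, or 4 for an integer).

1. A_x = 12  [[AB ⟂ BC ⇒ 6x-9y+18=0] ∩ [|A−(18, 14)|²=52]]
2. A_y = 10  [[AB ⟂ BC ⇒ 6x-9y+18=0] ∩ [|A−(18, 14)|²=52]]
   so A = (12, 10)
3. D_x = 6  [[BC ⟂ CD ⇒ -6x+9y-135=0] ∩ [|D−(12, 23)|²=52]]
4. D_y = 19  [[BC ⟂ CD ⇒ -6x+9y-135=0] ∩ [|D−(12, 23)|²=52]]
   so D = (6, 19)

A = (12, 10)
D = (6, 19)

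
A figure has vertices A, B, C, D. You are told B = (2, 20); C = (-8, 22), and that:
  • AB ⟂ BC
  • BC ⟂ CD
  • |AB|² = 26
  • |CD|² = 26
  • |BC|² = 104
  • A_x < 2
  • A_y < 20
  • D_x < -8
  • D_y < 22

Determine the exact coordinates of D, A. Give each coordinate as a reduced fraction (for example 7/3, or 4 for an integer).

D = (-9, 17)
A = (1, 15)

1. D_x = -9  [[BC ⟂ CD ⇒ -10x+2y-124=0] ∩ [|D−(-8, 22)|²=26]]
2. D_y = 17  [[BC ⟂ CD ⇒ -10x+2y-124=0] ∩ [|D−(-8, 22)|²=26]]
   so D = (-9, 17)
3. A_x = 1  [[AB ⟂ BC ⇒ 10x-2y+20=0] ∩ [|A−(2, 20)|²=26]]
4. A_y = 15  [[AB ⟂ BC ⇒ 10x-2y+20=0] ∩ [|A−(2, 20)|²=26]]
   so A = (1, 15)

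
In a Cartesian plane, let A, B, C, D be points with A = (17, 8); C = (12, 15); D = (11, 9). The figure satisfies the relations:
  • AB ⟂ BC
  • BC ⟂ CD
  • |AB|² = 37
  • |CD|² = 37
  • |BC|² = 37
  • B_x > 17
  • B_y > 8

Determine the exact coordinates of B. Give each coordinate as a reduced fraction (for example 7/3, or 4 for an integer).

1. B_x = 18  [[BC ⟂ CD ⇒ 1x+6y-102=0] ∩ [|B−(17, 8)|²=37]]
2. B_y = 14  [[BC ⟂ CD ⇒ 1x+6y-102=0] ∩ [|B−(17, 8)|²=37]]
   so B = (18, 14)

B = (18, 14)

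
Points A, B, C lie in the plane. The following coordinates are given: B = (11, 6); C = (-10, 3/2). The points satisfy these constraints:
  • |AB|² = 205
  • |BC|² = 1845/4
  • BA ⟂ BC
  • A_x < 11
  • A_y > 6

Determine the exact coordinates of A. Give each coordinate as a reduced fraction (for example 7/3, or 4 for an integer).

1. A_x = 8  [[BA ⟂ BC ⇒ -21x-9/2y+258=0] ∩ [|A−(11, 6)|²=205]]
2. A_y = 20  [[BA ⟂ BC ⇒ -21x-9/2y+258=0] ∩ [|A−(11, 6)|²=205]]
   so A = (8, 20)

A = (8, 20)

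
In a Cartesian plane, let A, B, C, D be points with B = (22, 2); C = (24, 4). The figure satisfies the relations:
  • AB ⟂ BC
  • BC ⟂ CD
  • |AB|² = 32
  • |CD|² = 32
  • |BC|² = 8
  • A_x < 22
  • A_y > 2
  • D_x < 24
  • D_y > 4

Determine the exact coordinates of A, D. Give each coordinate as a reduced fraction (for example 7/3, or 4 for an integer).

1. A_x = 18  [[AB ⟂ BC ⇒ -2x-2y+48=0] ∩ [|A−(22, 2)|²=32]]
2. A_y = 6  [[AB ⟂ BC ⇒ -2x-2y+48=0] ∩ [|A−(22, 2)|²=32]]
   so A = (18, 6)
3. D_x = 20  [[BC ⟂ CD ⇒ 2x+2y-56=0] ∩ [|D−(24, 4)|²=32]]
4. D_y = 8  [[BC ⟂ CD ⇒ 2x+2y-56=0] ∩ [|D−(24, 4)|²=32]]
   so D = (20, 8)

A = (18, 6)
D = (20, 8)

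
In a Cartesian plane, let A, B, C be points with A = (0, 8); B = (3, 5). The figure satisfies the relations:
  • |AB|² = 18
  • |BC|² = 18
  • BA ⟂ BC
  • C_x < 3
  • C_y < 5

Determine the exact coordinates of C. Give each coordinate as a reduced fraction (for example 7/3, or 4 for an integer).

1. C_x = 0  [[BA ⟂ BC ⇒ -3x+3y-6=0] ∩ [|C−(3, 5)|²=18]]
2. C_y = 2  [[BA ⟂ BC ⇒ -3x+3y-6=0] ∩ [|C−(3, 5)|²=18]]
   so C = (0, 2)

C = (0, 2)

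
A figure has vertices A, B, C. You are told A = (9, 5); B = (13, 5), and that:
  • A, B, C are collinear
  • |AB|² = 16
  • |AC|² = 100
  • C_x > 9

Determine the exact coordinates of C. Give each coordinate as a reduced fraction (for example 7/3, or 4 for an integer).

C = (19, 5)

1. C_x = 19  [[A, B, C are collinear ⇒ 4y-20=0] ∩ [|C−(9, 5)|²=100]]
2. C_y = 5  [[A, B, C are collinear ⇒ 4y-20=0] ∩ [|C−(9, 5)|²=100]]
   so C = (19, 5)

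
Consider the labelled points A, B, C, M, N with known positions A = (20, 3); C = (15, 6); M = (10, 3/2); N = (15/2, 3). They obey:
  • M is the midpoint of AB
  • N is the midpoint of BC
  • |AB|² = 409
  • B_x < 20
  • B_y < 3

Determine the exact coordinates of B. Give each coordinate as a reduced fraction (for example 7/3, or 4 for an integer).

B = (0, 0)

1. B_x = 0  [B = 2·M−A = 2·(10, 3/2)−(20, 3)]
2. B_y = 0  [B = 2·M−A = 2·(10, 3/2)−(20, 3)]
   so B = (0, 0)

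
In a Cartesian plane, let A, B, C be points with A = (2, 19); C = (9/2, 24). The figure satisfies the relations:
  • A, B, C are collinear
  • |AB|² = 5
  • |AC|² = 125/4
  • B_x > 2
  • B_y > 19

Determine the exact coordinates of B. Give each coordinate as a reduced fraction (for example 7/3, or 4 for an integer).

B = (3, 21)

1. B_x = 3  [[A, B, C are collinear ⇒ 5x-5/2y+75/2=0] ∩ [|B−(2, 19)|²=5]]
2. B_y = 21  [[A, B, C are collinear ⇒ 5x-5/2y+75/2=0] ∩ [|B−(2, 19)|²=5]]
   so B = (3, 21)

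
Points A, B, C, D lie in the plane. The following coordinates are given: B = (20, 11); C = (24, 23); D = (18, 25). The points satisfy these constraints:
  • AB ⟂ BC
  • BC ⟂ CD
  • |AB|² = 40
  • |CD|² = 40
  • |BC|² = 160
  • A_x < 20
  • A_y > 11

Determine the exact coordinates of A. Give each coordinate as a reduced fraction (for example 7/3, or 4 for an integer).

A = (14, 13)

1. A_x = 14  [[AB ⟂ BC ⇒ -4x-12y+212=0] ∩ [|A−(20, 11)|²=40]]
2. A_y = 13  [[AB ⟂ BC ⇒ -4x-12y+212=0] ∩ [|A−(20, 11)|²=40]]
   so A = (14, 13)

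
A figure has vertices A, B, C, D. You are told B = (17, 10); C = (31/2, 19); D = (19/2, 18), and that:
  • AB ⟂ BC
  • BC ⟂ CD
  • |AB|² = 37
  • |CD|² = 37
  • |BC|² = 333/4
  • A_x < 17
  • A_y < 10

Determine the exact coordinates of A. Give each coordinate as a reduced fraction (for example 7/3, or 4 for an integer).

1. A_x = 11  [[AB ⟂ BC ⇒ 3/2x-9y+129/2=0] ∩ [|A−(17, 10)|²=37]]
2. A_y = 9  [[AB ⟂ BC ⇒ 3/2x-9y+129/2=0] ∩ [|A−(17, 10)|²=37]]
   so A = (11, 9)

A = (11, 9)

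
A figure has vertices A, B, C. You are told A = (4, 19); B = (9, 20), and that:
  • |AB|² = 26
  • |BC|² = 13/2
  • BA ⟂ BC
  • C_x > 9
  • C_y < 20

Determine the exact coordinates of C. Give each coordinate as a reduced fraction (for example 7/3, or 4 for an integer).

1. C_x = 19/2  [[BA ⟂ BC ⇒ -5x-1y+65=0] ∩ [|C−(9, 20)|²=13/2]]
2. C_y = 35/2  [[BA ⟂ BC ⇒ -5x-1y+65=0] ∩ [|C−(9, 20)|²=13/2]]
   so C = (19/2, 35/2)

C = (19/2, 35/2)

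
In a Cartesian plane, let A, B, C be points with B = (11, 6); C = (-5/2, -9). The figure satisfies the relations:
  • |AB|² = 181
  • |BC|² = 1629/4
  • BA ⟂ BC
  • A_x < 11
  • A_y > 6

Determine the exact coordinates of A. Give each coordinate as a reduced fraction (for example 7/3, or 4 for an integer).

A = (1, 15)

1. A_x = 1  [[BA ⟂ BC ⇒ -27/2x-15y+477/2=0] ∩ [|A−(11, 6)|²=181]]
2. A_y = 15  [[BA ⟂ BC ⇒ -27/2x-15y+477/2=0] ∩ [|A−(11, 6)|²=181]]
   so A = (1, 15)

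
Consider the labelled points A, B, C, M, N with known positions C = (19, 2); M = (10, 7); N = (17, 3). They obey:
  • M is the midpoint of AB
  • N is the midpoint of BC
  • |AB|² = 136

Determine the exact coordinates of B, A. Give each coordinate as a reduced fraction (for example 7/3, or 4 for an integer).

1. B_x = 15  [B = 2·N−C = 2·(17, 3)−(19, 2)]
2. B_y = 4  [B = 2·N−C = 2·(17, 3)−(19, 2)]
   so B = (15, 4)
3. A_x = 5  [A = 2·M−B = 2·(10, 7)−(15, 4)]
4. A_y = 10  [A = 2·M−B = 2·(10, 7)−(15, 4)]
   so A = (5, 10)

B = (15, 4)
A = (5, 10)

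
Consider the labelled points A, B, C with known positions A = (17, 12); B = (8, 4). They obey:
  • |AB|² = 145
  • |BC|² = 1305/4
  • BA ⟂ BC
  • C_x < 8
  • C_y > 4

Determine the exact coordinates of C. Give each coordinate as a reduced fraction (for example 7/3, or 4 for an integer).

1. C_x = -4  [[BA ⟂ BC ⇒ 9x+8y-104=0] ∩ [|C−(8, 4)|²=1305/4]]
2. C_y = 35/2  [[BA ⟂ BC ⇒ 9x+8y-104=0] ∩ [|C−(8, 4)|²=1305/4]]
   so C = (-4, 35/2)

C = (-4, 35/2)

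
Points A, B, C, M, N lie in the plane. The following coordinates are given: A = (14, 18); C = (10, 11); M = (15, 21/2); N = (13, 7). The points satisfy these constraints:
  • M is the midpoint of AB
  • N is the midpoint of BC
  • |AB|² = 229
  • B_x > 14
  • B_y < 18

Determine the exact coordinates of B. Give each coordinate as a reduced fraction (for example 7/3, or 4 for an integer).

1. B_x = 16  [B = 2·M−A = 2·(15, 21/2)−(14, 18)]
2. B_y = 3  [B = 2·M−A = 2·(15, 21/2)−(14, 18)]
   so B = (16, 3)

B = (16, 3)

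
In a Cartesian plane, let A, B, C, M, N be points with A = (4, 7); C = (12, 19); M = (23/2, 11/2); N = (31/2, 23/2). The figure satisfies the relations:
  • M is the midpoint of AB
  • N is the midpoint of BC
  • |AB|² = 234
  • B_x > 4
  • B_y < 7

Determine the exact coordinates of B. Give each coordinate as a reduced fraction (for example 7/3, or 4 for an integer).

1. B_x = 19  [B = 2·M−A = 2·(23/2, 11/2)−(4, 7)]
2. B_y = 4  [B = 2·M−A = 2·(23/2, 11/2)−(4, 7)]
   so B = (19, 4)

B = (19, 4)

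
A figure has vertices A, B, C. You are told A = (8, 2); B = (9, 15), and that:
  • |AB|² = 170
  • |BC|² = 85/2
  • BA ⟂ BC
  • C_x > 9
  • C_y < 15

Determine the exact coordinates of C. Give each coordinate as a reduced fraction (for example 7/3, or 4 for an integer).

C = (31/2, 29/2)

1. C_x = 31/2  [[BA ⟂ BC ⇒ -1x-13y+204=0] ∩ [|C−(9, 15)|²=85/2]]
2. C_y = 29/2  [[BA ⟂ BC ⇒ -1x-13y+204=0] ∩ [|C−(9, 15)|²=85/2]]
   so C = (31/2, 29/2)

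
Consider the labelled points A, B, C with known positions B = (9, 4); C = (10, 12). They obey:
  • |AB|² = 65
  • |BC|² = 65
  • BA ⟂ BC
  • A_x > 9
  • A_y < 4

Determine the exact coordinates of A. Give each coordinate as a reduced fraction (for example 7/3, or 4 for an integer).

1. A_x = 17  [[BA ⟂ BC ⇒ 1x+8y-41=0] ∩ [|A−(9, 4)|²=65]]
2. A_y = 3  [[BA ⟂ BC ⇒ 1x+8y-41=0] ∩ [|A−(9, 4)|²=65]]
   so A = (17, 3)

A = (17, 3)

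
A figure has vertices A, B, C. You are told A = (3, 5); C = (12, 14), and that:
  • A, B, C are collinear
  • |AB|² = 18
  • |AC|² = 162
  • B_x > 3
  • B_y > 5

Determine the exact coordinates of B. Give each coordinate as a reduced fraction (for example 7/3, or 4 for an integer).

B = (6, 8)

1. B_x = 6  [[A, B, C are collinear ⇒ 9x-9y+18=0] ∩ [|B−(3, 5)|²=18]]
2. B_y = 8  [[A, B, C are collinear ⇒ 9x-9y+18=0] ∩ [|B−(3, 5)|²=18]]
   so B = (6, 8)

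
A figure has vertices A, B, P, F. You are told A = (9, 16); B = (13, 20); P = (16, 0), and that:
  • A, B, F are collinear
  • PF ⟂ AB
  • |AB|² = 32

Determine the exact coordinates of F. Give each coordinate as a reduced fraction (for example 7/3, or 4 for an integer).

F = (9/2, 23/2)

1. F_x = 9/2  [[A, B, F are collinear ⇒ -4x+4y-28=0] ∩ [PF ⟂ AB ⇒ 4x+4y-64=0]]
2. F_y = 23/2  [[A, B, F are collinear ⇒ -4x+4y-28=0] ∩ [PF ⟂ AB ⇒ 4x+4y-64=0]]
   so F = (9/2, 23/2)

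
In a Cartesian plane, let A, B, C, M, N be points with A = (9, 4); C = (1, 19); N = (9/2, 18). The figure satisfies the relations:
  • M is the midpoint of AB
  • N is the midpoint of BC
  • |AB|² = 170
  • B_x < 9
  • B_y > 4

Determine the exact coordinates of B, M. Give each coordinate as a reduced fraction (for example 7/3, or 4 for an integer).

B = (8, 17)
M = (17/2, 21/2)

1. B_x = 8  [B = 2·N−C = 2·(9/2, 18)−(1, 19)]
2. B_y = 17  [B = 2·N−C = 2·(9/2, 18)−(1, 19)]
   so B = (8, 17)
3. M_x = 17/2  [2·M = A+B = (9, 4)+(8, 17)]
4. M_y = 21/2  [2·M = A+B = (9, 4)+(8, 17)]
   so M = (17/2, 21/2)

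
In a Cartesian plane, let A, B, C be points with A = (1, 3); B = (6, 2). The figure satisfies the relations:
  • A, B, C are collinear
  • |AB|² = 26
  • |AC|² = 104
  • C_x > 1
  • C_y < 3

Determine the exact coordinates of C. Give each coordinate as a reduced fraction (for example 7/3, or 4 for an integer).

C = (11, 1)

1. C_x = 11  [[A, B, C are collinear ⇒ 1x+5y-16=0] ∩ [|C−(1, 3)|²=104]]
2. C_y = 1  [[A, B, C are collinear ⇒ 1x+5y-16=0] ∩ [|C−(1, 3)|²=104]]
   so C = (11, 1)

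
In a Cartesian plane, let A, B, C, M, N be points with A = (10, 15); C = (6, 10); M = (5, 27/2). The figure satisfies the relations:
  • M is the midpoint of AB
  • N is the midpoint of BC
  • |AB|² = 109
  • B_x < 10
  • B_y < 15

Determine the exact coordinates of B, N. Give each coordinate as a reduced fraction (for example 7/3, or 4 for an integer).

1. B_x = 0  [B = 2·M−A = 2·(5, 27/2)−(10, 15)]
2. B_y = 12  [B = 2·M−A = 2·(5, 27/2)−(10, 15)]
   so B = (0, 12)
3. N_x = 3  [2·N = B+C = (0, 12)+(6, 10)]
4. N_y = 11  [2·N = B+C = (0, 12)+(6, 10)]
   so N = (3, 11)

B = (0, 12)
N = (3, 11)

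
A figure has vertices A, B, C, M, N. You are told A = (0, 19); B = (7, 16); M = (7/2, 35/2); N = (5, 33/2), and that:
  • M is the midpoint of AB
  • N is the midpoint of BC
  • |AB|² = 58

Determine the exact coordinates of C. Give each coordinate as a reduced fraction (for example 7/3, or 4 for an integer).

1. C_x = 3  [C = 2·N−B = 2·(5, 33/2)−(7, 16)]
2. C_y = 17  [C = 2·N−B = 2·(5, 33/2)−(7, 16)]
   so C = (3, 17)

C = (3, 17)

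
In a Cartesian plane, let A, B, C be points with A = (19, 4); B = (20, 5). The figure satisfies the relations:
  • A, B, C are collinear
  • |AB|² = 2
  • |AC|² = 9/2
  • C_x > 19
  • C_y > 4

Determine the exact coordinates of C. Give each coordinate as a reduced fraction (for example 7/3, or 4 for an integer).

C = (41/2, 11/2)

1. C_x = 41/2  [[A, B, C are collinear ⇒ -1x+1y+15=0] ∩ [|C−(19, 4)|²=9/2]]
2. C_y = 11/2  [[A, B, C are collinear ⇒ -1x+1y+15=0] ∩ [|C−(19, 4)|²=9/2]]
   so C = (41/2, 11/2)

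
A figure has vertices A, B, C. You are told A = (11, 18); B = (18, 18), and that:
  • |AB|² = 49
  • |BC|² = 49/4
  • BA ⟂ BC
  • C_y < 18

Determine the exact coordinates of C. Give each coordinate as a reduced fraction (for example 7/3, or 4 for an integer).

C = (18, 29/2)

1. C_x = 18  [[BA ⟂ BC ⇒ -7x+126=0] ∩ [|C−(18, 18)|²=49/4]]
2. C_y = 29/2  [[BA ⟂ BC ⇒ -7x+126=0] ∩ [|C−(18, 18)|²=49/4]]
   so C = (18, 29/2)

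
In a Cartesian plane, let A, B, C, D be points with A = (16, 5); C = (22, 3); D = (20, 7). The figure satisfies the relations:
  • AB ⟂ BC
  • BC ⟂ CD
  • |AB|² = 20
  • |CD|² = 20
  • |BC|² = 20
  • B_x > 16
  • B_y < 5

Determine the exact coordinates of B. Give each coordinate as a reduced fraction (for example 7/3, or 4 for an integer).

B = (18, 1)

1. B_x = 18  [[BC ⟂ CD ⇒ 2x-4y-32=0] ∩ [|B−(16, 5)|²=20]]
2. B_y = 1  [[BC ⟂ CD ⇒ 2x-4y-32=0] ∩ [|B−(16, 5)|²=20]]
   so B = (18, 1)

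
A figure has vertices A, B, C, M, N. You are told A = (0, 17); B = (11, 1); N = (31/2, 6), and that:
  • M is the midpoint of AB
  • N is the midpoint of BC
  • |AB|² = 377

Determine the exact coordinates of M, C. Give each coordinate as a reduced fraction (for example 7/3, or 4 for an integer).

1. M_x = 11/2  [2·M = A+B = (0, 17)+(11, 1)]
2. M_y = 9  [2·M = A+B = (0, 17)+(11, 1)]
   so M = (11/2, 9)
3. C_x = 20  [C = 2·N−B = 2·(31/2, 6)−(11, 1)]
4. C_y = 11  [C = 2·N−B = 2·(31/2, 6)−(11, 1)]
   so C = (20, 11)

M = (11/2, 9)
C = (20, 11)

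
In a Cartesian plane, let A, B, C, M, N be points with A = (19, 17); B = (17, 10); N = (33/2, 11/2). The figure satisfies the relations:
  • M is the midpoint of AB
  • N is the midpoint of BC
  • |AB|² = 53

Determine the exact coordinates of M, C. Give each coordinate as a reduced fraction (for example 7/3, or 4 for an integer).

1. M_x = 18  [2·M = A+B = (19, 17)+(17, 10)]
2. M_y = 27/2  [2·M = A+B = (19, 17)+(17, 10)]
   so M = (18, 27/2)
3. C_x = 16  [C = 2·N−B = 2·(33/2, 11/2)−(17, 10)]
4. C_y = 1  [C = 2·N−B = 2·(33/2, 11/2)−(17, 10)]
   so C = (16, 1)

M = (18, 27/2)
C = (16, 1)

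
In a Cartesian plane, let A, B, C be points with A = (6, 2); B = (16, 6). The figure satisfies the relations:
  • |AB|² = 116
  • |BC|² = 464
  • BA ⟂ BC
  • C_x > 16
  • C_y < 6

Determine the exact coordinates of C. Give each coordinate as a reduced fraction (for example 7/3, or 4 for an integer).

1. C_x = 24  [[BA ⟂ BC ⇒ -10x-4y+184=0] ∩ [|C−(16, 6)|²=464]]
2. C_y = -14  [[BA ⟂ BC ⇒ -10x-4y+184=0] ∩ [|C−(16, 6)|²=464]]
   so C = (24, -14)

C = (24, -14)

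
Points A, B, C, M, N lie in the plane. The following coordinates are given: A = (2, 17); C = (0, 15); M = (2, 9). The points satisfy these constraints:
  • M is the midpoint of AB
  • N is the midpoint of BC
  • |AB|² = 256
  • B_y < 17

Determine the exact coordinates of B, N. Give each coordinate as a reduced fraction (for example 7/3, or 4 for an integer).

1. B_x = 2  [B = 2·M−A = 2·(2, 9)−(2, 17)]
2. B_y = 1  [B = 2·M−A = 2·(2, 9)−(2, 17)]
   so B = (2, 1)
3. N_x = 1  [2·N = B+C = (2, 1)+(0, 15)]
4. N_y = 8  [2·N = B+C = (2, 1)+(0, 15)]
   so N = (1, 8)

B = (2, 1)
N = (1, 8)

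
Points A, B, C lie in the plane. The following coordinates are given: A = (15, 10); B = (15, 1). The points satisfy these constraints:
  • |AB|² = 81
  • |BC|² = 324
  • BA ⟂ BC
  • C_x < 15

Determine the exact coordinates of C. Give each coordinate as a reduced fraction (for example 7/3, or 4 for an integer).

1. C_x = -3  [[BA ⟂ BC ⇒ 9y-9=0] ∩ [|C−(15, 1)|²=324]]
2. C_y = 1  [[BA ⟂ BC ⇒ 9y-9=0] ∩ [|C−(15, 1)|²=324]]
   so C = (-3, 1)

C = (-3, 1)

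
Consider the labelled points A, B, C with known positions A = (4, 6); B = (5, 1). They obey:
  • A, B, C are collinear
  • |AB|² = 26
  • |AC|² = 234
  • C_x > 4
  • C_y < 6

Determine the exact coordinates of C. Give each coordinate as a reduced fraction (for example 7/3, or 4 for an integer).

C = (7, -9)

1. C_x = 7  [[A, B, C are collinear ⇒ 5x+1y-26=0] ∩ [|C−(4, 6)|²=234]]
2. C_y = -9  [[A, B, C are collinear ⇒ 5x+1y-26=0] ∩ [|C−(4, 6)|²=234]]
   so C = (7, -9)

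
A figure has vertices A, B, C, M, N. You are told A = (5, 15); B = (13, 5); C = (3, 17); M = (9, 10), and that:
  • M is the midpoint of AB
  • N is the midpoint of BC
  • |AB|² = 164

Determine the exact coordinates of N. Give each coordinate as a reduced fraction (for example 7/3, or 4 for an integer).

N = (8, 11)

1. N_x = 8  [2·N = B+C = (13, 5)+(3, 17)]
2. N_y = 11  [2·N = B+C = (13, 5)+(3, 17)]
   so N = (8, 11)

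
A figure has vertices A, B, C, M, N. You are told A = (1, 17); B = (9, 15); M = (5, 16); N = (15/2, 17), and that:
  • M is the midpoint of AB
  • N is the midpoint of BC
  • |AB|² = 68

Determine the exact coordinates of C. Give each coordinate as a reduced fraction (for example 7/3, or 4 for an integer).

1. C_x = 6  [C = 2·N−B = 2·(15/2, 17)−(9, 15)]
2. C_y = 19  [C = 2·N−B = 2·(15/2, 17)−(9, 15)]
   so C = (6, 19)

C = (6, 19)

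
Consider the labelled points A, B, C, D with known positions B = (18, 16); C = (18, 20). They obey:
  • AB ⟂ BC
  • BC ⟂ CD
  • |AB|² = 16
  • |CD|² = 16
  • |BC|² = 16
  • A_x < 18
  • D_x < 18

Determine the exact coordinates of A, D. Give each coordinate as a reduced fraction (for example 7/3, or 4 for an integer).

1. A_x = 14  [[AB ⟂ BC ⇒ -4y+64=0] ∩ [|A−(18, 16)|²=16]]
2. A_y = 16  [[AB ⟂ BC ⇒ -4y+64=0] ∩ [|A−(18, 16)|²=16]]
   so A = (14, 16)
3. D_x = 14  [[BC ⟂ CD ⇒ 4y-80=0] ∩ [|D−(18, 20)|²=16]]
4. D_y = 20  [[BC ⟂ CD ⇒ 4y-80=0] ∩ [|D−(18, 20)|²=16]]
   so D = (14, 20)

A = (14, 16)
D = (14, 20)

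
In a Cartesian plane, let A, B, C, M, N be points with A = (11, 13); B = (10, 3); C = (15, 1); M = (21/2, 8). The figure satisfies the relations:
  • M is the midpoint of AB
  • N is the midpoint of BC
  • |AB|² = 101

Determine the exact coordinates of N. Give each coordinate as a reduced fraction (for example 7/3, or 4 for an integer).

N = (25/2, 2)

1. N_x = 25/2  [2·N = B+C = (10, 3)+(15, 1)]
2. N_y = 2  [2·N = B+C = (10, 3)+(15, 1)]
   so N = (25/2, 2)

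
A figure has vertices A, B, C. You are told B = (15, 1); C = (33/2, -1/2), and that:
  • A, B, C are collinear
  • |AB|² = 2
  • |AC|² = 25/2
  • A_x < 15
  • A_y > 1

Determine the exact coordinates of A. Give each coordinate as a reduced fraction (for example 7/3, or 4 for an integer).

A = (14, 2)

1. A_x = 14  [[A, B, C are collinear ⇒ 3/2x+3/2y-24=0] ∩ [|A−(15, 1)|²=2]]
2. A_y = 2  [[A, B, C are collinear ⇒ 3/2x+3/2y-24=0] ∩ [|A−(15, 1)|²=2]]
   so A = (14, 2)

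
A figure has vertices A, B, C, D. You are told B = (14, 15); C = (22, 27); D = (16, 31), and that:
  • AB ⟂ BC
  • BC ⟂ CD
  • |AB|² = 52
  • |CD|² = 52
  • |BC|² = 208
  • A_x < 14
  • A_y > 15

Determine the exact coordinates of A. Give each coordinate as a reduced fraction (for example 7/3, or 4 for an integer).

A = (8, 19)

1. A_x = 8  [[AB ⟂ BC ⇒ -8x-12y+292=0] ∩ [|A−(14, 15)|²=52]]
2. A_y = 19  [[AB ⟂ BC ⇒ -8x-12y+292=0] ∩ [|A−(14, 15)|²=52]]
   so A = (8, 19)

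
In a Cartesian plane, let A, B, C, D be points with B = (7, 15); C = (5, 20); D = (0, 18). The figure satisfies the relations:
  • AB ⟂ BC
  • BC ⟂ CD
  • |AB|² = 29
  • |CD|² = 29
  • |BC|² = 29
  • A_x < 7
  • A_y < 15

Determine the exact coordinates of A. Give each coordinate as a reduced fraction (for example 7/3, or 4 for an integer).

A = (2, 13)

1. A_x = 2  [[AB ⟂ BC ⇒ 2x-5y+61=0] ∩ [|A−(7, 15)|²=29]]
2. A_y = 13  [[AB ⟂ BC ⇒ 2x-5y+61=0] ∩ [|A−(7, 15)|²=29]]
   so A = (2, 13)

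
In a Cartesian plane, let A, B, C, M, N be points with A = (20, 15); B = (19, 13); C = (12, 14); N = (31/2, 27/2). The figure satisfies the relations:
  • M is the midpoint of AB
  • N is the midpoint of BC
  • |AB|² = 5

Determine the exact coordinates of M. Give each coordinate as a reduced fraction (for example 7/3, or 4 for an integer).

M = (39/2, 14)

1. M_x = 39/2  [2·M = A+B = (20, 15)+(19, 13)]
2. M_y = 14  [2·M = A+B = (20, 15)+(19, 13)]
   so M = (39/2, 14)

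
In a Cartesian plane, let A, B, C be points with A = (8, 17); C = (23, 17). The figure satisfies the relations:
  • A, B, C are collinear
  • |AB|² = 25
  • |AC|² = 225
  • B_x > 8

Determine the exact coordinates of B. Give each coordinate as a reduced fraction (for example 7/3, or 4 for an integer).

1. B_x = 13  [[A, B, C are collinear ⇒ -15y+255=0] ∩ [|B−(8, 17)|²=25]]
2. B_y = 17  [[A, B, C are collinear ⇒ -15y+255=0] ∩ [|B−(8, 17)|²=25]]
   so B = (13, 17)

B = (13, 17)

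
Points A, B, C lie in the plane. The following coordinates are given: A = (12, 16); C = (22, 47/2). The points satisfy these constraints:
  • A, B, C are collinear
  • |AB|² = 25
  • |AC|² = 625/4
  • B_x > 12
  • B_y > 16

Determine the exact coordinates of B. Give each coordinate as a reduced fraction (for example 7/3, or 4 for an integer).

B = (16, 19)

1. B_x = 16  [[A, B, C are collinear ⇒ 15/2x-10y+70=0] ∩ [|B−(12, 16)|²=25]]
2. B_y = 19  [[A, B, C are collinear ⇒ 15/2x-10y+70=0] ∩ [|B−(12, 16)|²=25]]
   so B = (16, 19)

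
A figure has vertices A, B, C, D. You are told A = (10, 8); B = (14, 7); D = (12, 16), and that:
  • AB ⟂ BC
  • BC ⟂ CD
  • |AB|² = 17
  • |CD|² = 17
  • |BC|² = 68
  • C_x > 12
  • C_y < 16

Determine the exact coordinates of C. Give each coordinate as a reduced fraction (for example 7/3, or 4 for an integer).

1. C_x = 16  [[AB ⟂ BC ⇒ 4x-1y-49=0] ∩ [|C−(12, 16)|²=17]]
2. C_y = 15  [[AB ⟂ BC ⇒ 4x-1y-49=0] ∩ [|C−(12, 16)|²=17]]
   so C = (16, 15)

C = (16, 15)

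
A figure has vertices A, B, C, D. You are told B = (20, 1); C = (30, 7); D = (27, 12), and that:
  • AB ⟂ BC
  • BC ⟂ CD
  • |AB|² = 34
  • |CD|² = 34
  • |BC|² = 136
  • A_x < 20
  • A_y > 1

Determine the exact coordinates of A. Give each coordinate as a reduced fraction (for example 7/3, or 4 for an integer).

A = (17, 6)

1. A_x = 17  [[AB ⟂ BC ⇒ -10x-6y+206=0] ∩ [|A−(20, 1)|²=34]]
2. A_y = 6  [[AB ⟂ BC ⇒ -10x-6y+206=0] ∩ [|A−(20, 1)|²=34]]
   so A = (17, 6)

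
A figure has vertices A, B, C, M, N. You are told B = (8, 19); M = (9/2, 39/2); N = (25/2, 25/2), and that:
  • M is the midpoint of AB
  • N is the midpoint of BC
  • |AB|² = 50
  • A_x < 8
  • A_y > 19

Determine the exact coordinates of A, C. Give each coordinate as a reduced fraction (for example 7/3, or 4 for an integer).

A = (1, 20)
C = (17, 6)

1. A_x = 1  [A = 2·M−B = 2·(9/2, 39/2)−(8, 19)]
2. A_y = 20  [A = 2·M−B = 2·(9/2, 39/2)−(8, 19)]
   so A = (1, 20)
3. C_x = 17  [C = 2·N−B = 2·(25/2, 25/2)−(8, 19)]
4. C_y = 6  [C = 2·N−B = 2·(25/2, 25/2)−(8, 19)]
   so C = (17, 6)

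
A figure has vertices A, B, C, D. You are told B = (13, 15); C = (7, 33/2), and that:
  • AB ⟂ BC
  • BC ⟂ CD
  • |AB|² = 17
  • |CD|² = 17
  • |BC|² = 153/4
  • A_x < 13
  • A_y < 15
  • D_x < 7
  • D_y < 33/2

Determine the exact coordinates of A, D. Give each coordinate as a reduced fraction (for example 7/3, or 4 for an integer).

A = (12, 11)
D = (6, 25/2)

1. A_x = 12  [[AB ⟂ BC ⇒ 6x-3/2y-111/2=0] ∩ [|A−(13, 15)|²=17]]
2. A_y = 11  [[AB ⟂ BC ⇒ 6x-3/2y-111/2=0] ∩ [|A−(13, 15)|²=17]]
   so A = (12, 11)
3. D_x = 6  [[BC ⟂ CD ⇒ -6x+3/2y+69/4=0] ∩ [|D−(7, 33/2)|²=17]]
4. D_y = 25/2  [[BC ⟂ CD ⇒ -6x+3/2y+69/4=0] ∩ [|D−(7, 33/2)|²=17]]
   so D = (6, 25/2)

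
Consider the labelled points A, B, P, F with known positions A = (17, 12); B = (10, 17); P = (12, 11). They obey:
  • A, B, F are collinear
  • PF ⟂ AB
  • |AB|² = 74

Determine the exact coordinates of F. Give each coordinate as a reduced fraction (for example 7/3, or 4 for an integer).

F = (524/37, 519/37)

1. F_x = 524/37  [[A, B, F are collinear ⇒ -5x-7y+169=0] ∩ [PF ⟂ AB ⇒ -7x+5y+29=0]]
2. F_y = 519/37  [[A, B, F are collinear ⇒ -5x-7y+169=0] ∩ [PF ⟂ AB ⇒ -7x+5y+29=0]]
   so F = (524/37, 519/37)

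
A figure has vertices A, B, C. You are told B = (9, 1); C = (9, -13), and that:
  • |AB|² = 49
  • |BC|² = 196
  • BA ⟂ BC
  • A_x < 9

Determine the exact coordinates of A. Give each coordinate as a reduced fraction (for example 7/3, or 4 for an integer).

A = (2, 1)

1. A_x = 2  [[BA ⟂ BC ⇒ -14y+14=0] ∩ [|A−(9, 1)|²=49]]
2. A_y = 1  [[BA ⟂ BC ⇒ -14y+14=0] ∩ [|A−(9, 1)|²=49]]
   so A = (2, 1)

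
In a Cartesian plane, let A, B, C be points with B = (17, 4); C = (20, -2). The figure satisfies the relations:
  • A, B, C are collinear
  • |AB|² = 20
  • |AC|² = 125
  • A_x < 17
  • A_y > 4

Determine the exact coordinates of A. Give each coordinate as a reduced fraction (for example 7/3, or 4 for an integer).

A = (15, 8)

1. A_x = 15  [[A, B, C are collinear ⇒ 6x+3y-114=0] ∩ [|A−(17, 4)|²=20]]
2. A_y = 8  [[A, B, C are collinear ⇒ 6x+3y-114=0] ∩ [|A−(17, 4)|²=20]]
   so A = (15, 8)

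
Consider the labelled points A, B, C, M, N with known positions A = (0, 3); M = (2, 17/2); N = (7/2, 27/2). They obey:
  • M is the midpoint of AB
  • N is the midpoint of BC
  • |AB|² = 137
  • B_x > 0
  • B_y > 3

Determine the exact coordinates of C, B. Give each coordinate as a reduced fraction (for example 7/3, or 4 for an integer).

C = (3, 13)
B = (4, 14)

1. B_x = 4  [B = 2·M−A = 2·(2, 17/2)−(0, 3)]
2. B_y = 14  [B = 2·M−A = 2·(2, 17/2)−(0, 3)]
   so B = (4, 14)
3. C_x = 3  [C = 2·N−B = 2·(7/2, 27/2)−(4, 14)]
4. C_y = 13  [C = 2·N−B = 2·(7/2, 27/2)−(4, 14)]
   so C = (3, 13)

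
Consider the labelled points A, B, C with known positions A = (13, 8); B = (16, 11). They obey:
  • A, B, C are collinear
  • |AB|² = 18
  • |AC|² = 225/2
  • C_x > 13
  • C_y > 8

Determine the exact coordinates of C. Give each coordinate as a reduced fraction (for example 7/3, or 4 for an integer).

C = (41/2, 31/2)

1. C_x = 41/2  [[A, B, C are collinear ⇒ -3x+3y+15=0] ∩ [|C−(13, 8)|²=225/2]]
2. C_y = 31/2  [[A, B, C are collinear ⇒ -3x+3y+15=0] ∩ [|C−(13, 8)|²=225/2]]
   so C = (41/2, 31/2)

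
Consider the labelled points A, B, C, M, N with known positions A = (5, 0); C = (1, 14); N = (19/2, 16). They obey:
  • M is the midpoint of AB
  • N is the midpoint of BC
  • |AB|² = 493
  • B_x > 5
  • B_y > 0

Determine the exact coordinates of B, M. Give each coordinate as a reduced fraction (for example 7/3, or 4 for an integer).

B = (18, 18)
M = (23/2, 9)

1. B_x = 18  [B = 2·N−C = 2·(19/2, 16)−(1, 14)]
2. B_y = 18  [B = 2·N−C = 2·(19/2, 16)−(1, 14)]
   so B = (18, 18)
3. M_x = 23/2  [2·M = A+B = (5, 0)+(18, 18)]
4. M_y = 9  [2·M = A+B = (5, 0)+(18, 18)]
   so M = (23/2, 9)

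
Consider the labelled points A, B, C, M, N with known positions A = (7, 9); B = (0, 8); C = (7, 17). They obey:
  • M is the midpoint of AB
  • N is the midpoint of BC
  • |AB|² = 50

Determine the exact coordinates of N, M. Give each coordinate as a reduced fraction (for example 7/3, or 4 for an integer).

1. M_x = 7/2  [2·M = A+B = (7, 9)+(0, 8)]
2. M_y = 17/2  [2·M = A+B = (7, 9)+(0, 8)]
   so M = (7/2, 17/2)
3. N_x = 7/2  [2·N = B+C = (0, 8)+(7, 17)]
4. N_y = 25/2  [2·N = B+C = (0, 8)+(7, 17)]
   so N = (7/2, 25/2)

N = (7/2, 25/2)
M = (7/2, 17/2)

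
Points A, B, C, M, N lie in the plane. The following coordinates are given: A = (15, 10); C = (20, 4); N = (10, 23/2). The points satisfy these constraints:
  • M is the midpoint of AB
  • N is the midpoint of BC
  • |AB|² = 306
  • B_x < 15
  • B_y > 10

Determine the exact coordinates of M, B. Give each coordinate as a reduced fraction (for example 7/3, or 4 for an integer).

M = (15/2, 29/2)
B = (0, 19)

1. B_x = 0  [B = 2·N−C = 2·(10, 23/2)−(20, 4)]
2. B_y = 19  [B = 2·N−C = 2·(10, 23/2)−(20, 4)]
   so B = (0, 19)
3. M_x = 15/2  [2·M = A+B = (15, 10)+(0, 19)]
4. M_y = 29/2  [2·M = A+B = (15, 10)+(0, 19)]
   so M = (15/2, 29/2)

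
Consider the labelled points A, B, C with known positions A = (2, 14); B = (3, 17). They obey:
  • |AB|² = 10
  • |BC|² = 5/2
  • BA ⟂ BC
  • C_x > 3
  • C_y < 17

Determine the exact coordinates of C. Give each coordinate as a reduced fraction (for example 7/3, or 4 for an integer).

C = (9/2, 33/2)

1. C_x = 9/2  [[BA ⟂ BC ⇒ -1x-3y+54=0] ∩ [|C−(3, 17)|²=5/2]]
2. C_y = 33/2  [[BA ⟂ BC ⇒ -1x-3y+54=0] ∩ [|C−(3, 17)|²=5/2]]
   so C = (9/2, 33/2)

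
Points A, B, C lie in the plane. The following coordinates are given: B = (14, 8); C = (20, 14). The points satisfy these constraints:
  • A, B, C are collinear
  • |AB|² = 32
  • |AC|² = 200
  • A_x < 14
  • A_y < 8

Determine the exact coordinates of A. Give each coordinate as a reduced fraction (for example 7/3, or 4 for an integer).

A = (10, 4)

1. A_x = 10  [[A, B, C are collinear ⇒ -6x+6y+36=0] ∩ [|A−(14, 8)|²=32]]
2. A_y = 4  [[A, B, C are collinear ⇒ -6x+6y+36=0] ∩ [|A−(14, 8)|²=32]]
   so A = (10, 4)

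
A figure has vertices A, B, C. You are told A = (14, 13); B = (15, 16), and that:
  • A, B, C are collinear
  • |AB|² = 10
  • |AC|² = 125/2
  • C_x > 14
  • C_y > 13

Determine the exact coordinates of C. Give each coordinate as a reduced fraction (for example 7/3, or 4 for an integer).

1. C_x = 33/2  [[A, B, C are collinear ⇒ -3x+1y+29=0] ∩ [|C−(14, 13)|²=125/2]]
2. C_y = 41/2  [[A, B, C are collinear ⇒ -3x+1y+29=0] ∩ [|C−(14, 13)|²=125/2]]
   so C = (33/2, 41/2)

C = (33/2, 41/2)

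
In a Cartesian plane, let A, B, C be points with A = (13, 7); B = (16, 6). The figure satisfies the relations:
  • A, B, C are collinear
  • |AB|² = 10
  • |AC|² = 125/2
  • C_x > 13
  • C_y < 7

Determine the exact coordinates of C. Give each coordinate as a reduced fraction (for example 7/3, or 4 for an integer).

1. C_x = 41/2  [[A, B, C are collinear ⇒ 1x+3y-34=0] ∩ [|C−(13, 7)|²=125/2]]
2. C_y = 9/2  [[A, B, C are collinear ⇒ 1x+3y-34=0] ∩ [|C−(13, 7)|²=125/2]]
   so C = (41/2, 9/2)

C = (41/2, 9/2)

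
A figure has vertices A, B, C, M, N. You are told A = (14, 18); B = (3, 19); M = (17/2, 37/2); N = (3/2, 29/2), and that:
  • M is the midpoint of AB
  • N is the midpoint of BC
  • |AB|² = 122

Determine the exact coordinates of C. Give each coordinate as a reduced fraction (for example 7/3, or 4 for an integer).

1. C_x = 0  [C = 2·N−B = 2·(3/2, 29/2)−(3, 19)]
2. C_y = 10  [C = 2·N−B = 2·(3/2, 29/2)−(3, 19)]
   so C = (0, 10)

C = (0, 10)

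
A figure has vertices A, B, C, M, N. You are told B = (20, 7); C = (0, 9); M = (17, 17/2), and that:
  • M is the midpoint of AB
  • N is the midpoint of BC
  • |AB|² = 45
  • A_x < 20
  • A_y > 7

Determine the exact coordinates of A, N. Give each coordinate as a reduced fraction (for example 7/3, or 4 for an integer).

A = (14, 10)
N = (10, 8)

1. A_x = 14  [A = 2·M−B = 2·(17, 17/2)−(20, 7)]
2. A_y = 10  [A = 2·M−B = 2·(17, 17/2)−(20, 7)]
   so A = (14, 10)
3. N_x = 10  [2·N = B+C = (20, 7)+(0, 9)]
4. N_y = 8  [2·N = B+C = (20, 7)+(0, 9)]
   so N = (10, 8)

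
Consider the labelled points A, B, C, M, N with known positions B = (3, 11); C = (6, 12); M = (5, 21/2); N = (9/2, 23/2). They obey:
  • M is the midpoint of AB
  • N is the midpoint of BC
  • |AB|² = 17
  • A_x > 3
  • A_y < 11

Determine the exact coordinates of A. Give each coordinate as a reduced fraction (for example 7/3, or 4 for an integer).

A = (7, 10)

1. A_x = 7  [A = 2·M−B = 2·(5, 21/2)−(3, 11)]
2. A_y = 10  [A = 2·M−B = 2·(5, 21/2)−(3, 11)]
   so A = (7, 10)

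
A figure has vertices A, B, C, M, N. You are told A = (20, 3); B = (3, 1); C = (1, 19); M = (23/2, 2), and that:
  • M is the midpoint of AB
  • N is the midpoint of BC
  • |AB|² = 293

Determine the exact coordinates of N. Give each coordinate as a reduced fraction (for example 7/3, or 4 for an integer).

N = (2, 10)

1. N_x = 2  [2·N = B+C = (3, 1)+(1, 19)]
2. N_y = 10  [2·N = B+C = (3, 1)+(1, 19)]
   so N = (2, 10)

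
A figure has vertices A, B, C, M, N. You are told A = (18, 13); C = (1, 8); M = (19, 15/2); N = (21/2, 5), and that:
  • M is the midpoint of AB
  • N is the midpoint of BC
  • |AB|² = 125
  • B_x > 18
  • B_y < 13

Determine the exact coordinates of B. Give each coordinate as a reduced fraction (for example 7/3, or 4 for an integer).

1. B_x = 20  [B = 2·M−A = 2·(19, 15/2)−(18, 13)]
2. B_y = 2  [B = 2·M−A = 2·(19, 15/2)−(18, 13)]
   so B = (20, 2)

B = (20, 2)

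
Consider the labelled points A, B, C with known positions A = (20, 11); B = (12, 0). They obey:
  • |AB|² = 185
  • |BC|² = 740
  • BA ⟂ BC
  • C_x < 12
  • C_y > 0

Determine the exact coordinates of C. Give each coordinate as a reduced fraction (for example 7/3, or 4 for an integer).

1. C_x = -10  [[BA ⟂ BC ⇒ 8x+11y-96=0] ∩ [|C−(12, 0)|²=740]]
2. C_y = 16  [[BA ⟂ BC ⇒ 8x+11y-96=0] ∩ [|C−(12, 0)|²=740]]
   so C = (-10, 16)

C = (-10, 16)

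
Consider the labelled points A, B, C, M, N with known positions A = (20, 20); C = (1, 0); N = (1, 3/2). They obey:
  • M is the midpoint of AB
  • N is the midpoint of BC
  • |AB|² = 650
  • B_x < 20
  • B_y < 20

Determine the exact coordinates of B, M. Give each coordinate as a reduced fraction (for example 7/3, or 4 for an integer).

1. B_x = 1  [B = 2·N−C = 2·(1, 3/2)−(1, 0)]
2. B_y = 3  [B = 2·N−C = 2·(1, 3/2)−(1, 0)]
   so B = (1, 3)
3. M_x = 21/2  [2·M = A+B = (20, 20)+(1, 3)]
4. M_y = 23/2  [2·M = A+B = (20, 20)+(1, 3)]
   so M = (21/2, 23/2)

B = (1, 3)
M = (21/2, 23/2)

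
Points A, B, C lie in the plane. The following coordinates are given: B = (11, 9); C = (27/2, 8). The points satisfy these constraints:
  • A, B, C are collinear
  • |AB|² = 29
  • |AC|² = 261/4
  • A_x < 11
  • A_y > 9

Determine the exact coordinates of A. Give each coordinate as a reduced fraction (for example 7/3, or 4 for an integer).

1. A_x = 6  [[A, B, C are collinear ⇒ 1x+5/2y-67/2=0] ∩ [|A−(11, 9)|²=29]]
2. A_y = 11  [[A, B, C are collinear ⇒ 1x+5/2y-67/2=0] ∩ [|A−(11, 9)|²=29]]
   so A = (6, 11)

A = (6, 11)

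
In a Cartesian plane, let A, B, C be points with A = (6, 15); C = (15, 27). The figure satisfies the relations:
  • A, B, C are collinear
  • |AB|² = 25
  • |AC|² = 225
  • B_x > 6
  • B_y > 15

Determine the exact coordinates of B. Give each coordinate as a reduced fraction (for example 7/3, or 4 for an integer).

1. B_x = 9  [[A, B, C are collinear ⇒ 12x-9y+63=0] ∩ [|B−(6, 15)|²=25]]
2. B_y = 19  [[A, B, C are collinear ⇒ 12x-9y+63=0] ∩ [|B−(6, 15)|²=25]]
   so B = (9, 19)

B = (9, 19)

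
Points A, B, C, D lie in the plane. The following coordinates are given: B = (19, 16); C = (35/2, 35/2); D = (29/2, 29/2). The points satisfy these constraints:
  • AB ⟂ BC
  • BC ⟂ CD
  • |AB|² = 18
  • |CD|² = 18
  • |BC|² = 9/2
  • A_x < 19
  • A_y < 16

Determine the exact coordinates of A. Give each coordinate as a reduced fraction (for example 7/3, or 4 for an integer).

1. A_x = 16  [[AB ⟂ BC ⇒ 3/2x-3/2y-9/2=0] ∩ [|A−(19, 16)|²=18]]
2. A_y = 13  [[AB ⟂ BC ⇒ 3/2x-3/2y-9/2=0] ∩ [|A−(19, 16)|²=18]]
   so A = (16, 13)

A = (16, 13)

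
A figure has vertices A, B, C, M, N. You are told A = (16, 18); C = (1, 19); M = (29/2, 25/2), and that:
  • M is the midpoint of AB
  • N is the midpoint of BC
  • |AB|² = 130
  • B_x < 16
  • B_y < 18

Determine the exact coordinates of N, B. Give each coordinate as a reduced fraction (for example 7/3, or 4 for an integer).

N = (7, 13)
B = (13, 7)

1. B_x = 13  [B = 2·M−A = 2·(29/2, 25/2)−(16, 18)]
2. B_y = 7  [B = 2·M−A = 2·(29/2, 25/2)−(16, 18)]
   so B = (13, 7)
3. N_x = 7  [2·N = B+C = (13, 7)+(1, 19)]
4. N_y = 13  [2·N = B+C = (13, 7)+(1, 19)]
   so N = (7, 13)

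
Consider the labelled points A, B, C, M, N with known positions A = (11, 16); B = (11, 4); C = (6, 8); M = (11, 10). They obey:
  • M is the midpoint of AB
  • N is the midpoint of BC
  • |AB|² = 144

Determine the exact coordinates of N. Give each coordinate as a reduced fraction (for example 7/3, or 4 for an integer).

N = (17/2, 6)

1. N_x = 17/2  [2·N = B+C = (11, 4)+(6, 8)]
2. N_y = 6  [2·N = B+C = (11, 4)+(6, 8)]
   so N = (17/2, 6)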